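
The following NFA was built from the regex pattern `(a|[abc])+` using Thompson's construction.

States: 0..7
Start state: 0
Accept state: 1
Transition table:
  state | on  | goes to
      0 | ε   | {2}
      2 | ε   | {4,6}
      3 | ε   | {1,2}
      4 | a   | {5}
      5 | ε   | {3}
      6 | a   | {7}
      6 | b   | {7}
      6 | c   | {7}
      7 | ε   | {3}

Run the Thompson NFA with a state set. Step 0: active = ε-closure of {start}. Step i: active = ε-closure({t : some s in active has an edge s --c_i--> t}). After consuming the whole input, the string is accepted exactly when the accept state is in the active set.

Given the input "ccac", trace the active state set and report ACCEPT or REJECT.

Answer: ACCEPT

Trace:
initial (ε-close {0}): {0,2,4,6}
'c' @ 1: {1,2,3,4,6,7}  ✓accept
'c' @ 2: {1,2,3,4,6,7}  ✓accept
'a' @ 3: {1,2,3,4,5,6,7}  ✓accept
'c' @ 4: {1,2,3,4,6,7}  ✓accept
final: {1,2,3,4,6,7}; accept 1 in set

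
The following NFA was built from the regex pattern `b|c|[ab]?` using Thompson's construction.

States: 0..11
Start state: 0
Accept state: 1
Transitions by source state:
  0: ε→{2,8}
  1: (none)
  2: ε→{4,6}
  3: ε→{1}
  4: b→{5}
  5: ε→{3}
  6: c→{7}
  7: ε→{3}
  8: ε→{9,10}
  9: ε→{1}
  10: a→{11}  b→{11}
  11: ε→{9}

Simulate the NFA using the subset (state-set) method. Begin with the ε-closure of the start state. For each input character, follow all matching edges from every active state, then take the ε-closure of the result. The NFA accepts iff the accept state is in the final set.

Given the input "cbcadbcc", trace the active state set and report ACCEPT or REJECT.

Answer: REJECT

Derivation:
start: ε-closure({0}) = {0,1,2,4,6,8,9,10}
'c' @ 1: {1,3,7}  [accepting]
'b' @ 2: {}  — no active states
rest 'cadbcc' ignored (set empty)
end set {} — state 1 not in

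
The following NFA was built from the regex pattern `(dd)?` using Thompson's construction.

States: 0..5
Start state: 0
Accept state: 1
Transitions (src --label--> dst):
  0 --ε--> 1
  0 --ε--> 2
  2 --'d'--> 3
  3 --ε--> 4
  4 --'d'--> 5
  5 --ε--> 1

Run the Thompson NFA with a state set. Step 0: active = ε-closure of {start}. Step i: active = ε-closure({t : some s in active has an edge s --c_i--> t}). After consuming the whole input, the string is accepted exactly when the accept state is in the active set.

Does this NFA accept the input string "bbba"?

Answer: REJECT

Trace:
start: ε-closure({0}) = {0,1,2}
'b' @ 1: {}  — dead — no transitions
rest 'bba' ignored (set empty)
final: {}; accept 1 not in set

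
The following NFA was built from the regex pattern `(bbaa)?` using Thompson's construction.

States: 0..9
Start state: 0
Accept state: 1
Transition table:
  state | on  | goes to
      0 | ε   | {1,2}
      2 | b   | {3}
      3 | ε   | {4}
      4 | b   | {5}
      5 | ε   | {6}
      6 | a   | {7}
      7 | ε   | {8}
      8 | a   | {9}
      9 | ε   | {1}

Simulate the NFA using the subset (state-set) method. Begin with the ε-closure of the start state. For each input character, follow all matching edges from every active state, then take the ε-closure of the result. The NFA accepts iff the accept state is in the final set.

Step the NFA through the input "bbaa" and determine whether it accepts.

S₀ = ε-closure({0}) = {0,1,2}
'b' @ 1: {3,4}
'b' @ 2: {5,6}
'a' @ 3: {7,8}
'a' @ 4: {1,9}  [accepting]
end set {1,9} — state 1 in

Answer: ACCEPT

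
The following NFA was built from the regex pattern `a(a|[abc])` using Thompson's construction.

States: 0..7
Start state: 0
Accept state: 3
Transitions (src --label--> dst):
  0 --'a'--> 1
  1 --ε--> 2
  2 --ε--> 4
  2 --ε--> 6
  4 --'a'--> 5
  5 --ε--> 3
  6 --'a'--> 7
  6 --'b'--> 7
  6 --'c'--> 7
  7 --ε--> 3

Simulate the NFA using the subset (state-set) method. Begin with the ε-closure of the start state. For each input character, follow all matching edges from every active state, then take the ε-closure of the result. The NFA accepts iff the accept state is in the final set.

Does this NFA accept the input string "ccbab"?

Answer: REJECT

Trace:
initial (ε-close {0}): {0}
'c' @ 1: {}  — dead — no transitions
rest 'cbab' ignored (set empty)
final: {}; accept 3 not in set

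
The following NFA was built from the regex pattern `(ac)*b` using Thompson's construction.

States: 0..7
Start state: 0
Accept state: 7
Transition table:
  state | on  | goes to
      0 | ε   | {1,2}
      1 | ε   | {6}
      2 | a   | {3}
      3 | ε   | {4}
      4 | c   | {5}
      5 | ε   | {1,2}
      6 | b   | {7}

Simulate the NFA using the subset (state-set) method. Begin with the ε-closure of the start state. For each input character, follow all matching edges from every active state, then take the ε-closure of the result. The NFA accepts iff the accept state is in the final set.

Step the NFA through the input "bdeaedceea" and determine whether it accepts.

start: ε-closure({0}) = {0,1,2,6}
'b' @ 1: {7}  ✓accept
'd' @ 2: {}  — no active states
rest 'eaedceea' ignored (set empty)
end set {} — state 7 not in

Answer: REJECT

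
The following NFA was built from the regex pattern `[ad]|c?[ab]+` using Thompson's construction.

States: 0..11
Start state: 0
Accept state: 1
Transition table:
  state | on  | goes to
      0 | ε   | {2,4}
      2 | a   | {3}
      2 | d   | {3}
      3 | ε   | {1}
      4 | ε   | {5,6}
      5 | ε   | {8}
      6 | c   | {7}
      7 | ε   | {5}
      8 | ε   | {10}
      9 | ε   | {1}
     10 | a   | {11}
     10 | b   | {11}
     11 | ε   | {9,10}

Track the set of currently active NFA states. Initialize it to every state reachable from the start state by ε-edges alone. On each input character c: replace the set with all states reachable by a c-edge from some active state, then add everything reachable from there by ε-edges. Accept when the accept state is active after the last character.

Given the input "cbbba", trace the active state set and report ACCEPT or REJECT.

initial (ε-close {0}): {0,2,4,5,6,8,10}
'c' @ 1: {5,7,8,10}
'b' @ 2: {1,9,10,11}  [accepting]
'b' @ 3: {1,9,10,11}  [accepting]
'b' @ 4: {1,9,10,11}  [accepting]
'a' @ 5: {1,9,10,11}  [accepting]
end set {1,9,10,11} — state 1 in

Answer: ACCEPT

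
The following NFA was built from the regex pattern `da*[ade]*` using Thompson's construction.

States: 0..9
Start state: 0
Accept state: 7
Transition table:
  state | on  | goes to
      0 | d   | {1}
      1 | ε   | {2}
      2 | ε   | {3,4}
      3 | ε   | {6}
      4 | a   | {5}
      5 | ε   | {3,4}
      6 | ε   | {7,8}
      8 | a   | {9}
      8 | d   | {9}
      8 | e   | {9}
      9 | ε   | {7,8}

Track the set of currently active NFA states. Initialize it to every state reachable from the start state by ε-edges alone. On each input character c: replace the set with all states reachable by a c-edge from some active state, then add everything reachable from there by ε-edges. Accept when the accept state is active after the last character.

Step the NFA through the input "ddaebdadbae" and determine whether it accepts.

start: ε-closure({0}) = {0}
'd' @ 1: {1,2,3,4,6,7,8}  ✓accept
'd' @ 2: {7,8,9}  ✓accept
'a' @ 3: {7,8,9}  ✓accept
'e' @ 4: {7,8,9}  ✓accept
'b' @ 5: {}  — dead — no transitions
rest 'dadbae' ignored (set empty)
after full input: {}  (accept=7 not in)

Answer: REJECT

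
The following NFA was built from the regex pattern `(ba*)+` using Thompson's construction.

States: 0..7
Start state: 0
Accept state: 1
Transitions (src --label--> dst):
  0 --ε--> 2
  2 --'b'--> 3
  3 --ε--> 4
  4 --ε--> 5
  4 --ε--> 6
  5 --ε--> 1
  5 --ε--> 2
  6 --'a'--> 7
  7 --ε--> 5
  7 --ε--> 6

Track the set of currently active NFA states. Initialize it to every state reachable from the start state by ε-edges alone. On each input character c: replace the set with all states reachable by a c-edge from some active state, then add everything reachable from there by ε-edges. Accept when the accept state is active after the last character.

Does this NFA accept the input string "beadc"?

Answer: REJECT

Derivation:
initial (ε-close {0}): {0,2}
'b' @ 1: {1,2,3,4,5,6}  (accept∈set)
'e' @ 2: {}  — no active states
rest 'adc' ignored (set empty)
after full input: {}  (accept=1 not in)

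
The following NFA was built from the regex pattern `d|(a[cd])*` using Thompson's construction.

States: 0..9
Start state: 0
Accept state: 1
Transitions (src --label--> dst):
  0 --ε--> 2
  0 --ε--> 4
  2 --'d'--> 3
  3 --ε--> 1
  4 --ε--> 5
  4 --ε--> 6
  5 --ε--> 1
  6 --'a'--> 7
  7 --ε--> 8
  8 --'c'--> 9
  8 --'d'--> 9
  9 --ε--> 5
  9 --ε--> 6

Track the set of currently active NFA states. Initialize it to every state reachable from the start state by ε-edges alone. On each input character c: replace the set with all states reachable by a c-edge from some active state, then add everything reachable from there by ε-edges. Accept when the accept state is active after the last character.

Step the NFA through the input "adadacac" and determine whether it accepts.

start: ε-closure({0}) = {0,1,2,4,5,6}
'a' @ 1: {7,8}
'd' @ 2: {1,5,6,9}  (accept∈set)
'a' @ 3: {7,8}
'd' @ 4: {1,5,6,9}  (accept∈set)
'a' @ 5: {7,8}
'c' @ 6: {1,5,6,9}  (accept∈set)
'a' @ 7: {7,8}
'c' @ 8: {1,5,6,9}  (accept∈set)
end set {1,5,6,9} — state 1 in

Answer: ACCEPT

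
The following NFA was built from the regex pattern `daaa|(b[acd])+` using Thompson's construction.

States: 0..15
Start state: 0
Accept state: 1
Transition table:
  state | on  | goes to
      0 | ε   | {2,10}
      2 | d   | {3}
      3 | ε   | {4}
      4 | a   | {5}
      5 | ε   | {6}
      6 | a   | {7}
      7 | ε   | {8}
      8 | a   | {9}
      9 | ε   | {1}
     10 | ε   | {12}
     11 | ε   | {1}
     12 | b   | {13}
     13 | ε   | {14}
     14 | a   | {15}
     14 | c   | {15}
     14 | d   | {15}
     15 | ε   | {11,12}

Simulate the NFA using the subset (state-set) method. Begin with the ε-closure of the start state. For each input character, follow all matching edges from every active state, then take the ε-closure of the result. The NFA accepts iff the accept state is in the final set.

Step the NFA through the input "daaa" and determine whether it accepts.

initial (ε-close {0}): {0,2,10,12}
'd' @ 1: {3,4}
'a' @ 2: {5,6}
'a' @ 3: {7,8}
'a' @ 4: {1,9}  (accept∈set)
end set {1,9} — state 1 in

Answer: ACCEPT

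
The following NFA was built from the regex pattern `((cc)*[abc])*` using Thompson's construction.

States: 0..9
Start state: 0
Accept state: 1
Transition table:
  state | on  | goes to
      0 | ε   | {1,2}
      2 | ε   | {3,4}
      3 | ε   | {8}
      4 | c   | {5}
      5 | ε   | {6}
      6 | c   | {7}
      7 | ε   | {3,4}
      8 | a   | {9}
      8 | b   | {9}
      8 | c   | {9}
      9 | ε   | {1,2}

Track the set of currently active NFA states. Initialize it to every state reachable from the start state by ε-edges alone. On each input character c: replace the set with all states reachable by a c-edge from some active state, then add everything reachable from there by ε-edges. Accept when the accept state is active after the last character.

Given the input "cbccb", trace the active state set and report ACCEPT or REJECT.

Answer: ACCEPT

Steps:
S₀ = ε-closure({0}) = {0,1,2,3,4,8}
'c' @ 1: {1,2,3,4,5,6,8,9}  ✓accept
'b' @ 2: {1,2,3,4,8,9}  ✓accept
'c' @ 3: {1,2,3,4,5,6,8,9}  ✓accept
'c' @ 4: {1,2,3,4,5,6,7,8,9}  ✓accept
'b' @ 5: {1,2,3,4,8,9}  ✓accept
final: {1,2,3,4,8,9}; accept 1 in set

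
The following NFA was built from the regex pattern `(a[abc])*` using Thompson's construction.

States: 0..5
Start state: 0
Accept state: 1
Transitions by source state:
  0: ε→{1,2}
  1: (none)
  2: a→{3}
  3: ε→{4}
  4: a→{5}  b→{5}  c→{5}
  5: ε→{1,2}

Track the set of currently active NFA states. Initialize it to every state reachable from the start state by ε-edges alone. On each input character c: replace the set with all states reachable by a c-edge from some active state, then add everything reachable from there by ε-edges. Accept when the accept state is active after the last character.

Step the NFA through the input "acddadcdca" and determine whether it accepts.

Answer: REJECT

Trace:
initial (ε-close {0}): {0,1,2}
'a' @ 1: {3,4}
'c' @ 2: {1,2,5}  (accept∈set)
'd' @ 3: {}  — state set empty
rest 'dadcdca' ignored (set empty)
final: {}; accept 1 not in set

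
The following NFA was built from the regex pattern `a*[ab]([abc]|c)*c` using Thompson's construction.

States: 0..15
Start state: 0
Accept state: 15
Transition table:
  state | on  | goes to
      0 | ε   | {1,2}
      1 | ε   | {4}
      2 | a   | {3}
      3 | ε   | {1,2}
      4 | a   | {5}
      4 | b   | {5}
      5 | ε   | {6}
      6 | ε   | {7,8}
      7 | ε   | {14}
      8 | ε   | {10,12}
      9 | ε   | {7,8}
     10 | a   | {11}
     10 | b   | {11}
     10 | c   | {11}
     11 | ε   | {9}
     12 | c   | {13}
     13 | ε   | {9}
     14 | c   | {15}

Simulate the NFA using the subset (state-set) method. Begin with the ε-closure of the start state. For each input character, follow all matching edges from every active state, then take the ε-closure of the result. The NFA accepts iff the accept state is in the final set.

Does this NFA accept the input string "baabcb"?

Answer: REJECT

Derivation:
initial (ε-close {0}): {0,1,2,4}
'b' @ 1: {5,6,7,8,10,12,14}
'a' @ 2: {7,8,9,10,11,12,14}
'a' @ 3: {7,8,9,10,11,12,14}
'b' @ 4: {7,8,9,10,11,12,14}
'c' @ 5: {7,8,9,10,11,12,13,14,15}  ✓accept
'b' @ 6: {7,8,9,10,11,12,14}
end set {7,8,9,10,11,12,14} — state 15 not in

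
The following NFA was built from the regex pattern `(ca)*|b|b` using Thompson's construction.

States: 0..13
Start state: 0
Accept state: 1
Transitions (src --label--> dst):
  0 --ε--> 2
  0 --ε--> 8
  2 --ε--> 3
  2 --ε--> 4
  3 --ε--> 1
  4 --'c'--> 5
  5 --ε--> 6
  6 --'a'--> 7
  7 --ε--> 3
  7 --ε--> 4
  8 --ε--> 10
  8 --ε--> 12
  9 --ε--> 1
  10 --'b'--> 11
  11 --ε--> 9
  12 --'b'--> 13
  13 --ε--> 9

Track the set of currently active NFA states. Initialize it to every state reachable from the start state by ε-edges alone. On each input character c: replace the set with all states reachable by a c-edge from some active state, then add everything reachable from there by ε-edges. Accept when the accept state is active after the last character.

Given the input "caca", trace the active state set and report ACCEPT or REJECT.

Answer: ACCEPT

Steps:
initial (ε-close {0}): {0,1,2,3,4,8,10,12}
'c' @ 1: {5,6}
'a' @ 2: {1,3,4,7}  (accept∈set)
'c' @ 3: {5,6}
'a' @ 4: {1,3,4,7}  (accept∈set)
after full input: {1,3,4,7}  (accept=1 in)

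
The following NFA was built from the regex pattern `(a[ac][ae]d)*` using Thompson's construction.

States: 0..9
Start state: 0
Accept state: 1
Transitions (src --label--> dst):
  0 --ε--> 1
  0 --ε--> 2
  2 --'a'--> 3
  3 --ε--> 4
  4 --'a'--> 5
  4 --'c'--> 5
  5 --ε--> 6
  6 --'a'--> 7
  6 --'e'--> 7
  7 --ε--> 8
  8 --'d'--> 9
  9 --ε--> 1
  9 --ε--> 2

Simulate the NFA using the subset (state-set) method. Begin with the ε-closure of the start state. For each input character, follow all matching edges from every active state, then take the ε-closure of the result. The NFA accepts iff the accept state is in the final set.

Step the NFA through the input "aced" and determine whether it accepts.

Answer: ACCEPT

Steps:
initial (ε-close {0}): {0,1,2}
'a' @ 1: {3,4}
'c' @ 2: {5,6}
'e' @ 3: {7,8}
'd' @ 4: {1,2,9}  [accepting]
after full input: {1,2,9}  (accept=1 in)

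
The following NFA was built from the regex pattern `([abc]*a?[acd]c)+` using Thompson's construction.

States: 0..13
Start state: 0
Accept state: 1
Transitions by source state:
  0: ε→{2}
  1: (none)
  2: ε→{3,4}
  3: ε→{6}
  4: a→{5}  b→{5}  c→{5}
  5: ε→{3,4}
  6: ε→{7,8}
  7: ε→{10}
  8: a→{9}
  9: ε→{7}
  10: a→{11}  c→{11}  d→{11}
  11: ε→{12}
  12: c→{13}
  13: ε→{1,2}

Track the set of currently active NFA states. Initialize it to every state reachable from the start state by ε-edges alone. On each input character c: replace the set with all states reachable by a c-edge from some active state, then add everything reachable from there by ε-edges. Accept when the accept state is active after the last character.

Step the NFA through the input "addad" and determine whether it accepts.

initial (ε-close {0}): {0,2,3,4,6,7,8,10}
'a' @ 1: {3,4,5,6,7,8,9,10,11,12}
'd' @ 2: {11,12}
'd' @ 3: {}  — state set empty
rest 'ad' ignored (set empty)
final: {}; accept 1 not in set

Answer: REJECT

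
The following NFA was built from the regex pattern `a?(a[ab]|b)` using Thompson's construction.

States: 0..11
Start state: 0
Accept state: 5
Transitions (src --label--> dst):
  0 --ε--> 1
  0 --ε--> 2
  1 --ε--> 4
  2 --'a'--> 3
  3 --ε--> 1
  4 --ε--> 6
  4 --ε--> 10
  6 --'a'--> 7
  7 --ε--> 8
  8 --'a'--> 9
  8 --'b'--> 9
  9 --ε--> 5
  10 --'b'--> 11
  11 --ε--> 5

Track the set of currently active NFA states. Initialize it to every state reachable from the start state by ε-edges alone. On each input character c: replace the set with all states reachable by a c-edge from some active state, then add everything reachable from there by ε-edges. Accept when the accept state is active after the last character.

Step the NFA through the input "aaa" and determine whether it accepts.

initial (ε-close {0}): {0,1,2,4,6,10}
'a' @ 1: {1,3,4,6,7,8,10}
'a' @ 2: {5,7,8,9}  (accept∈set)
'a' @ 3: {5,9}  (accept∈set)
final: {5,9}; accept 5 in set

Answer: ACCEPT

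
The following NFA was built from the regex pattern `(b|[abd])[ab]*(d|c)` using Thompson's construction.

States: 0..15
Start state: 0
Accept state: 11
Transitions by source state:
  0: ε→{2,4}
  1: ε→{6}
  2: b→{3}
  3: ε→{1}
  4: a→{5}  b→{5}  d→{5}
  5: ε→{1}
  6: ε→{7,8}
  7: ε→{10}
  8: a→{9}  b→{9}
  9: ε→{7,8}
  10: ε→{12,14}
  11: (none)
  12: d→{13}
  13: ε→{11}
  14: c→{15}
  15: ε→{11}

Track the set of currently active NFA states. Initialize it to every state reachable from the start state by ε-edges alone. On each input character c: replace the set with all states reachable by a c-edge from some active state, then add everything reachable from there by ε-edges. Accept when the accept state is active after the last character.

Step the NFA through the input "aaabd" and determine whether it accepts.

Answer: ACCEPT

Derivation:
S₀ = ε-closure({0}) = {0,2,4}
'a' @ 1: {1,5,6,7,8,10,12,14}
'a' @ 2: {7,8,9,10,12,14}
'a' @ 3: {7,8,9,10,12,14}
'b' @ 4: {7,8,9,10,12,14}
'd' @ 5: {11,13}  ✓accept
final: {11,13}; accept 11 in set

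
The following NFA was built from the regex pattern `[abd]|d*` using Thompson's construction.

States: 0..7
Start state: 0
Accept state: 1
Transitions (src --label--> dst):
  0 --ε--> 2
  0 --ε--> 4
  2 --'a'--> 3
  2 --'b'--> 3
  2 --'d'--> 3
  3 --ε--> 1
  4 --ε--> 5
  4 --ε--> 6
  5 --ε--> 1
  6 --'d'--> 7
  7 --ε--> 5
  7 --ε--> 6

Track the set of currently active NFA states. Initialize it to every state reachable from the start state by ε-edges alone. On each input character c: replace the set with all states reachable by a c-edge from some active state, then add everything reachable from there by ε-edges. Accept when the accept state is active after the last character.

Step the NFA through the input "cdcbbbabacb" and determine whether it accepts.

Answer: REJECT

Trace:
initial (ε-close {0}): {0,1,2,4,5,6}
'c' @ 1: {}  — no active states
rest 'dcbbbabacb' ignored (set empty)
final: {}; accept 1 not in set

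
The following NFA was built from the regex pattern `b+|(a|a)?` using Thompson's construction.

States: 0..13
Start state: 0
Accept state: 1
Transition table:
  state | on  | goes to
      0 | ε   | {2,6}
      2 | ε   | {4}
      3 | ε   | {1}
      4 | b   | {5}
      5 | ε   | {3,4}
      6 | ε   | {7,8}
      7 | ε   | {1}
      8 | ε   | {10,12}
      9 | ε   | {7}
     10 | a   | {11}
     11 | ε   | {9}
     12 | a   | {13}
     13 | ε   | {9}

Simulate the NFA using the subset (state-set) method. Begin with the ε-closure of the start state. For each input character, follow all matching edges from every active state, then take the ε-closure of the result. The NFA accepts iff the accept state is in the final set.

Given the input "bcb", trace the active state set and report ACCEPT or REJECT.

Answer: REJECT

Derivation:
start: ε-closure({0}) = {0,1,2,4,6,7,8,10,12}
'b' @ 1: {1,3,4,5}  (accept∈set)
'c' @ 2: {}  — dead — no transitions
rest 'b' ignored (set empty)
end set {} — state 1 not in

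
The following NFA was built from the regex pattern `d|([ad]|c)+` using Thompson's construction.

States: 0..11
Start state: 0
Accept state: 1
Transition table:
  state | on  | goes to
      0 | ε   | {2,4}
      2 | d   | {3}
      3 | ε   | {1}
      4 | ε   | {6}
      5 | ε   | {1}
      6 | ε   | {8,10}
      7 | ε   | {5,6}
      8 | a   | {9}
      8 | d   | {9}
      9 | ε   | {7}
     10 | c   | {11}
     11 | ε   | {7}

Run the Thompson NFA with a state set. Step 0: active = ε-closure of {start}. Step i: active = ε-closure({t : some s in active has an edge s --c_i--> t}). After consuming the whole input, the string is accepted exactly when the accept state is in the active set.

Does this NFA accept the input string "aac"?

start: ε-closure({0}) = {0,2,4,6,8,10}
'a' @ 1: {1,5,6,7,8,9,10}  [accepting]
'a' @ 2: {1,5,6,7,8,9,10}  [accepting]
'c' @ 3: {1,5,6,7,8,10,11}  [accepting]
final: {1,5,6,7,8,10,11}; accept 1 in set

Answer: ACCEPT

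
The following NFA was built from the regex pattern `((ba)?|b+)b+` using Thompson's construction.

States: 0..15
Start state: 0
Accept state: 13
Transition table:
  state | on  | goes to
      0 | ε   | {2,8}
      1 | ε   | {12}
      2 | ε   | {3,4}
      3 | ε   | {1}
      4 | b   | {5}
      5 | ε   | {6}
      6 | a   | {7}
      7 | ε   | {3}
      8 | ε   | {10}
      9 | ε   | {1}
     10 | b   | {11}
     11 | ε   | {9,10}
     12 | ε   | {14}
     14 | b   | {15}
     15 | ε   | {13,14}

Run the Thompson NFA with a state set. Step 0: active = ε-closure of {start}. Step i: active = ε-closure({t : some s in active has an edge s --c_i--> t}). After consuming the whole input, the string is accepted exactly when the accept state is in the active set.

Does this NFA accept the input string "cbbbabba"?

Answer: REJECT

Steps:
start: ε-closure({0}) = {0,1,2,3,4,8,10,12,14}
'c' @ 1: {}  — no active states
rest 'bbbabba' ignored (set empty)
after full input: {}  (accept=13 not in)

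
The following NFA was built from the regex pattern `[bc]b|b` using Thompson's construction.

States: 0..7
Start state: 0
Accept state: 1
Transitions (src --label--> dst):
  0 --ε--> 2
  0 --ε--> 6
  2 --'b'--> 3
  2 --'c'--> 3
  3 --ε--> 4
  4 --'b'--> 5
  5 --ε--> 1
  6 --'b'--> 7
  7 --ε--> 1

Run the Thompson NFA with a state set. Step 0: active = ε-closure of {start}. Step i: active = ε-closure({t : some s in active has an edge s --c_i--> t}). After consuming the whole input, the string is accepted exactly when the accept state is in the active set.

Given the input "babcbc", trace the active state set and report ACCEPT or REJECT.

initial (ε-close {0}): {0,2,6}
'b' @ 1: {1,3,4,7}  (accept∈set)
'a' @ 2: {}  — no active states
rest 'bcbc' ignored (set empty)
final: {}; accept 1 not in set

Answer: REJECT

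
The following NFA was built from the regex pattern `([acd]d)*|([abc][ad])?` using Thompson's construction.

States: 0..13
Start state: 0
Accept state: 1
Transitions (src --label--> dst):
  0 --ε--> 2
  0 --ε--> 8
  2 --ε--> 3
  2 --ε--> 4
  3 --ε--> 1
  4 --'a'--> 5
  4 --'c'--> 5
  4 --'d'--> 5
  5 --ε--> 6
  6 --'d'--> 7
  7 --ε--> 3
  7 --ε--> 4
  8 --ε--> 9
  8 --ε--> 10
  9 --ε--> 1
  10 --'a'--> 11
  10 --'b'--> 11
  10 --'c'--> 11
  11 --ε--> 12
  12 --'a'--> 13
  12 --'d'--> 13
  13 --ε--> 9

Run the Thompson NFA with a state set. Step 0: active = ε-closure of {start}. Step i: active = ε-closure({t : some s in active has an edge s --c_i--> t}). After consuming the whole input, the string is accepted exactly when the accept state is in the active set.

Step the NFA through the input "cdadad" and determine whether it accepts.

initial (ε-close {0}): {0,1,2,3,4,8,9,10}
'c' @ 1: {5,6,11,12}
'd' @ 2: {1,3,4,7,9,13}  (accept∈set)
'a' @ 3: {5,6}
'd' @ 4: {1,3,4,7}  (accept∈set)
'a' @ 5: {5,6}
'd' @ 6: {1,3,4,7}  (accept∈set)
final: {1,3,4,7}; accept 1 in set

Answer: ACCEPT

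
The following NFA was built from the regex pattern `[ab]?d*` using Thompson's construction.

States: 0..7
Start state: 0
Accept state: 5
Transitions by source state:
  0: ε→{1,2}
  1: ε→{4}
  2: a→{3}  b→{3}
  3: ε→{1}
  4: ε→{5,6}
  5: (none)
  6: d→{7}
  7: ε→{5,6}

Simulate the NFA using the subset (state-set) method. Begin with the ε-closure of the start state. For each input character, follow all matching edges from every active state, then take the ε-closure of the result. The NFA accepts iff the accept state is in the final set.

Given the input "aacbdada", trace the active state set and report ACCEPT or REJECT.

Answer: REJECT

Trace:
start: ε-closure({0}) = {0,1,2,4,5,6}
'a' @ 1: {1,3,4,5,6}  (accept∈set)
'a' @ 2: {}  — no active states
rest 'cbdada' ignored (set empty)
final: {}; accept 5 not in set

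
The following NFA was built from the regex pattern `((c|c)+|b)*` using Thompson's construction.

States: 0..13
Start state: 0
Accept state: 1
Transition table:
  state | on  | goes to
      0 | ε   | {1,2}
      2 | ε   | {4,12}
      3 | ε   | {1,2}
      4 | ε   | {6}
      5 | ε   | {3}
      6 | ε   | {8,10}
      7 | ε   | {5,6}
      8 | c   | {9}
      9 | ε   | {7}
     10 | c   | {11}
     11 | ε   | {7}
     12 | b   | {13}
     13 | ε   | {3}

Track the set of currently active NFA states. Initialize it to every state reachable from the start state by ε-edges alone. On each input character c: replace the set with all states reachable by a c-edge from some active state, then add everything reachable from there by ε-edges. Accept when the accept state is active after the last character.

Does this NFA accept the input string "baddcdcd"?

Answer: REJECT

Steps:
initial (ε-close {0}): {0,1,2,4,6,8,10,12}
'b' @ 1: {1,2,3,4,6,8,10,12,13}  (accept∈set)
'a' @ 2: {}  — dead — no transitions
rest 'ddcdcd' ignored (set empty)
final: {}; accept 1 not in set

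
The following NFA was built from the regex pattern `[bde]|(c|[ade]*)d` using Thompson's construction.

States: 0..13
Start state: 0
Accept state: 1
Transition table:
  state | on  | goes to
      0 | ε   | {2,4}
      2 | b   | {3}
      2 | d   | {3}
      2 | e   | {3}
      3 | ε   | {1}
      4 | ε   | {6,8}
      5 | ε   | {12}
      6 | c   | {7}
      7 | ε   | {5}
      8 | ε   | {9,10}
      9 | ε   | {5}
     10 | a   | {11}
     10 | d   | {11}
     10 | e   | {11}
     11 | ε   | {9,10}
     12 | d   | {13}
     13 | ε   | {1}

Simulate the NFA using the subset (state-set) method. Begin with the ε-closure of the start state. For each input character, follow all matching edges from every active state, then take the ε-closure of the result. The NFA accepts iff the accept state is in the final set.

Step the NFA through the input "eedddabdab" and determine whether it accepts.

S₀ = ε-closure({0}) = {0,2,4,5,6,8,9,10,12}
'e' @ 1: {1,3,5,9,10,11,12}  [accepting]
'e' @ 2: {5,9,10,11,12}
'd' @ 3: {1,5,9,10,11,12,13}  [accepting]
'd' @ 4: {1,5,9,10,11,12,13}  [accepting]
'd' @ 5: {1,5,9,10,11,12,13}  [accepting]
'a' @ 6: {5,9,10,11,12}
'b' @ 7: {}  — state set empty
rest 'dab' ignored (set empty)
final: {}; accept 1 not in set

Answer: REJECT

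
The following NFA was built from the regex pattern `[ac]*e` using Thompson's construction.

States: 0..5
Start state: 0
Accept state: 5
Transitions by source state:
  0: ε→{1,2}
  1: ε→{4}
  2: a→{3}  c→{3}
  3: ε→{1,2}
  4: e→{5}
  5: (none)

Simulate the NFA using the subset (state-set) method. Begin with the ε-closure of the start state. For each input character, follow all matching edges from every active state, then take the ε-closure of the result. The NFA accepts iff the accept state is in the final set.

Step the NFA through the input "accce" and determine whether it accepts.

S₀ = ε-closure({0}) = {0,1,2,4}
'a' @ 1: {1,2,3,4}
'c' @ 2: {1,2,3,4}
'c' @ 3: {1,2,3,4}
'c' @ 4: {1,2,3,4}
'e' @ 5: {5}  (accept∈set)
final: {5}; accept 5 in set

Answer: ACCEPT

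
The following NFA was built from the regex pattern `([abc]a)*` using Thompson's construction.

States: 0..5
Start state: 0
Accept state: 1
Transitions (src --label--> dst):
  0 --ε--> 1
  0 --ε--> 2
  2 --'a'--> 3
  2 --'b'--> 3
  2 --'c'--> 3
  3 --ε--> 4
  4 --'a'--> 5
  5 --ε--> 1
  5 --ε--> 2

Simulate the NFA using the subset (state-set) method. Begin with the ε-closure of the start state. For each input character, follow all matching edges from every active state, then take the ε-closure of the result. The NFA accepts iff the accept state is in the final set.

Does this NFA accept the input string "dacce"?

start: ε-closure({0}) = {0,1,2}
'd' @ 1: {}  — dead — no transitions
rest 'acce' ignored (set empty)
final: {}; accept 1 not in set

Answer: REJECT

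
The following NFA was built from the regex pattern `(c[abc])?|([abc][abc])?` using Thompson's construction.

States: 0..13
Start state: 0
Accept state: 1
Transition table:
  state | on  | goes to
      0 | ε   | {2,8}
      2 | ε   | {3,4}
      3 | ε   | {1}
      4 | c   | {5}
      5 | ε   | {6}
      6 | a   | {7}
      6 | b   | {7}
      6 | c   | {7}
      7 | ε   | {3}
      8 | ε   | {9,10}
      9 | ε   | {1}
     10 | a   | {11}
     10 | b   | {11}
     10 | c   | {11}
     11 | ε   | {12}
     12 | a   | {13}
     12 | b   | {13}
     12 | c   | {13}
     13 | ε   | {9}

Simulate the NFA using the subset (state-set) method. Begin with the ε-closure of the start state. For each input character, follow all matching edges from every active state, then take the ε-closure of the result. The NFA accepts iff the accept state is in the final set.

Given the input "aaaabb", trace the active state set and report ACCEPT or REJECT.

Answer: REJECT

Steps:
start: ε-closure({0}) = {0,1,2,3,4,8,9,10}
'a' @ 1: {11,12}
'a' @ 2: {1,9,13}  ✓accept
'a' @ 3: {}  — no active states
rest 'abb' ignored (set empty)
end set {} — state 1 not in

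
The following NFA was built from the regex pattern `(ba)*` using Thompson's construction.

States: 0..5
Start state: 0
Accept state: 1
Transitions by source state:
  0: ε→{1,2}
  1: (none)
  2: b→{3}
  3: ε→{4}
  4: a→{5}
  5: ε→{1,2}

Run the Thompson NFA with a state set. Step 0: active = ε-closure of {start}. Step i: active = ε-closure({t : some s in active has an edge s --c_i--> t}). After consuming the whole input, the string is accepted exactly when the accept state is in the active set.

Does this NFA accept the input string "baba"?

Answer: ACCEPT

Derivation:
S₀ = ε-closure({0}) = {0,1,2}
'b' @ 1: {3,4}
'a' @ 2: {1,2,5}  ✓accept
'b' @ 3: {3,4}
'a' @ 4: {1,2,5}  ✓accept
final: {1,2,5}; accept 1 in set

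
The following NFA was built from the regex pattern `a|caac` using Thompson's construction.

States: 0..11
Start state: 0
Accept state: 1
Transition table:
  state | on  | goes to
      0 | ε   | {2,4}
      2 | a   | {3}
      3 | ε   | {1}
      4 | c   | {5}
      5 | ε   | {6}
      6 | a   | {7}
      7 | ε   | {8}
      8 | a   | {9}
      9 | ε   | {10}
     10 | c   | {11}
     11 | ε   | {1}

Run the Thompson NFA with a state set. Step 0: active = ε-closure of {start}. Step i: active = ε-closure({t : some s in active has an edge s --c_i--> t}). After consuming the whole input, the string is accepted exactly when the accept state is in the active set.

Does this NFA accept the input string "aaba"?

Answer: REJECT

Steps:
initial (ε-close {0}): {0,2,4}
'a' @ 1: {1,3}  ✓accept
'a' @ 2: {}  — state set empty
rest 'ba' ignored (set empty)
end set {} — state 1 not in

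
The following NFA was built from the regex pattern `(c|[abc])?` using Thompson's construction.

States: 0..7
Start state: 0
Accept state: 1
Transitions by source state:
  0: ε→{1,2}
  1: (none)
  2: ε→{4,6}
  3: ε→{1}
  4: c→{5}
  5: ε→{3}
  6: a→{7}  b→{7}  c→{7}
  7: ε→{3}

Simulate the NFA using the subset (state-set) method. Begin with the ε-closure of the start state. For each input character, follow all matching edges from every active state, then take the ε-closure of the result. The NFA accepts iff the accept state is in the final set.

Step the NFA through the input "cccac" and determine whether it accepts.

S₀ = ε-closure({0}) = {0,1,2,4,6}
'c' @ 1: {1,3,5,7}  (accept∈set)
'c' @ 2: {}  — state set empty
rest 'cac' ignored (set empty)
after full input: {}  (accept=1 not in)

Answer: REJECT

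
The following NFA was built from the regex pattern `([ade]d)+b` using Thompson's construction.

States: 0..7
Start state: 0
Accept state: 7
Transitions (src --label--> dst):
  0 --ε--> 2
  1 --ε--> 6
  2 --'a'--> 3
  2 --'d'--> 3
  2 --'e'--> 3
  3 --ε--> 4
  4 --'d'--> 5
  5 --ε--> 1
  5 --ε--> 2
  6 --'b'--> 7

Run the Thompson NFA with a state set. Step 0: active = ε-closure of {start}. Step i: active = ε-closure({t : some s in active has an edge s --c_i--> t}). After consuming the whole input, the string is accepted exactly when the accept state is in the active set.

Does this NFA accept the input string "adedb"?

S₀ = ε-closure({0}) = {0,2}
'a' @ 1: {3,4}
'd' @ 2: {1,2,5,6}
'e' @ 3: {3,4}
'd' @ 4: {1,2,5,6}
'b' @ 5: {7}  ✓accept
final: {7}; accept 7 in set

Answer: ACCEPT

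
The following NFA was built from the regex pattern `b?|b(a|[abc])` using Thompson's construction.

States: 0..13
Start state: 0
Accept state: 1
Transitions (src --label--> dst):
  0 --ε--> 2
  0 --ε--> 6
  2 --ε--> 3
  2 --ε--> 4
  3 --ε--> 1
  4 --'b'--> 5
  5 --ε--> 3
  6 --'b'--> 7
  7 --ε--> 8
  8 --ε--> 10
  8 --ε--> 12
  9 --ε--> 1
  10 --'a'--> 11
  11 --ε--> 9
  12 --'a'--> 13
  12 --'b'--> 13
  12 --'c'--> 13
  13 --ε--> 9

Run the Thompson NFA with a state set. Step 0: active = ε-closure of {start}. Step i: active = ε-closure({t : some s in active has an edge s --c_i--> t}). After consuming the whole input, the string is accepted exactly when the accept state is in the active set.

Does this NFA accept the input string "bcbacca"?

Answer: REJECT

Trace:
initial (ε-close {0}): {0,1,2,3,4,6}
'b' @ 1: {1,3,5,7,8,10,12}  [accepting]
'c' @ 2: {1,9,13}  [accepting]
'b' @ 3: {}  — state set empty
rest 'acca' ignored (set empty)
end set {} — state 1 not in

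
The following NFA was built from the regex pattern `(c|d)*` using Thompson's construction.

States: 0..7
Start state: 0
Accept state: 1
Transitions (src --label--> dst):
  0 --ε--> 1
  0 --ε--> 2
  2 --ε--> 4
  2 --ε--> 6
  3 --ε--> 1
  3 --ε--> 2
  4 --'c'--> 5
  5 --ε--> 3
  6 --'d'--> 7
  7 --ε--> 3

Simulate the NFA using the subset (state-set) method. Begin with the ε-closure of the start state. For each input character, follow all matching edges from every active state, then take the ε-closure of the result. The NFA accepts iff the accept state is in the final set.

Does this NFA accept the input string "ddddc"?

initial (ε-close {0}): {0,1,2,4,6}
'd' @ 1: {1,2,3,4,6,7}  [accepting]
'd' @ 2: {1,2,3,4,6,7}  [accepting]
'd' @ 3: {1,2,3,4,6,7}  [accepting]
'd' @ 4: {1,2,3,4,6,7}  [accepting]
'c' @ 5: {1,2,3,4,5,6}  [accepting]
final: {1,2,3,4,5,6}; accept 1 in set

Answer: ACCEPT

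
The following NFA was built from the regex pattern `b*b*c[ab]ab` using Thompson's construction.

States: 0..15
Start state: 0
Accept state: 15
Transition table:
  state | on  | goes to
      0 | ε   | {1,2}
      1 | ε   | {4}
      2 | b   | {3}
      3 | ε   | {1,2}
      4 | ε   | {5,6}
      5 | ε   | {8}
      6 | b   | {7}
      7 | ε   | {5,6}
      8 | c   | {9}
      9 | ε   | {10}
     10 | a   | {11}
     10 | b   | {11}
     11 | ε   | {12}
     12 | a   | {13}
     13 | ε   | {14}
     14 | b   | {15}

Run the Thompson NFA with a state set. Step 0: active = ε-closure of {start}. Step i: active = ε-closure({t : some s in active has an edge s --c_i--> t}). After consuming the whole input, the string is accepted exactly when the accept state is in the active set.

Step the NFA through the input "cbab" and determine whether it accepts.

S₀ = ε-closure({0}) = {0,1,2,4,5,6,8}
'c' @ 1: {9,10}
'b' @ 2: {11,12}
'a' @ 3: {13,14}
'b' @ 4: {15}  (accept∈set)
end set {15} — state 15 in

Answer: ACCEPT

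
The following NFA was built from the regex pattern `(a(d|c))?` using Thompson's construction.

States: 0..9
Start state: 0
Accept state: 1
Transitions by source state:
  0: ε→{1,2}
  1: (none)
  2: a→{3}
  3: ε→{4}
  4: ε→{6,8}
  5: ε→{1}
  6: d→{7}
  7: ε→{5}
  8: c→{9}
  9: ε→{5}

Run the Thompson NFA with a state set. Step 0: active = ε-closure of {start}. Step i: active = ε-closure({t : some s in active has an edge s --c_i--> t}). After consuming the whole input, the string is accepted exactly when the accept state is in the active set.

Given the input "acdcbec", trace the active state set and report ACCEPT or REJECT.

initial (ε-close {0}): {0,1,2}
'a' @ 1: {3,4,6,8}
'c' @ 2: {1,5,9}  (accept∈set)
'd' @ 3: {}  — state set empty
rest 'cbec' ignored (set empty)
end set {} — state 1 not in

Answer: REJECT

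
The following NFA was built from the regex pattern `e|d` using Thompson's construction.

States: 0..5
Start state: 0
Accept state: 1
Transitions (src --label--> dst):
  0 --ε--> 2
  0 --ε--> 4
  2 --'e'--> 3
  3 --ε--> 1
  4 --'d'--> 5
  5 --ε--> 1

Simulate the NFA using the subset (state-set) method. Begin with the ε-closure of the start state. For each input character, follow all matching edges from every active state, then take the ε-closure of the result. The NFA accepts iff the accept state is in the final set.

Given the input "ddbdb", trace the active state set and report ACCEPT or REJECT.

Answer: REJECT

Derivation:
initial (ε-close {0}): {0,2,4}
'd' @ 1: {1,5}  [accepting]
'd' @ 2: {}  — state set empty
rest 'bdb' ignored (set empty)
end set {} — state 1 not in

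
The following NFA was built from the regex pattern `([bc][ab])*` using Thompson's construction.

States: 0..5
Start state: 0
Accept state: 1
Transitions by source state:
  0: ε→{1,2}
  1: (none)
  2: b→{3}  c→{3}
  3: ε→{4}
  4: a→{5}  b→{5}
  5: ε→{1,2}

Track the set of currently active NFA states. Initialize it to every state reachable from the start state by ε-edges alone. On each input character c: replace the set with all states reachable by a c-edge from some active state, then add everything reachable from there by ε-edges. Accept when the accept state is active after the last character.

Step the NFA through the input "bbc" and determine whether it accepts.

start: ε-closure({0}) = {0,1,2}
'b' @ 1: {3,4}
'b' @ 2: {1,2,5}  ✓accept
'c' @ 3: {3,4}
after full input: {3,4}  (accept=1 not in)

Answer: REJECT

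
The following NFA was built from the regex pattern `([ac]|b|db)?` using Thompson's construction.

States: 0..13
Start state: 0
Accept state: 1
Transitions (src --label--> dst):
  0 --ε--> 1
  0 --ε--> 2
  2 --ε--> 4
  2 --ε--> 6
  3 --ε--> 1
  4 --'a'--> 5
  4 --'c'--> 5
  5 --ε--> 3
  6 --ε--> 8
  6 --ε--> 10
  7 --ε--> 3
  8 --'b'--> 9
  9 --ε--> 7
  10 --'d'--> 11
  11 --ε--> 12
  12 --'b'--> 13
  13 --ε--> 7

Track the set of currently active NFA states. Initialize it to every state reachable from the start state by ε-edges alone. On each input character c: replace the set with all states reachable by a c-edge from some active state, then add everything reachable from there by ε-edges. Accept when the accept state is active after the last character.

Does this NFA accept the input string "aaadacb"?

start: ε-closure({0}) = {0,1,2,4,6,8,10}
'a' @ 1: {1,3,5}  [accepting]
'a' @ 2: {}  — state set empty
rest 'adacb' ignored (set empty)
end set {} — state 1 not in

Answer: REJECT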